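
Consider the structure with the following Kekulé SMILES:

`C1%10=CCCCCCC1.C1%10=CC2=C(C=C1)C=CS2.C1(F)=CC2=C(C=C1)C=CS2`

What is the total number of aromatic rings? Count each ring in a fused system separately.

The SMILES encodes an eight-membered carbon ring with one C=C double bond; a six-membered carbon ring with three alternating C=C double bonds, fused to a five-membered ring containing one sulfur and two C=C double bonds; a six-membered carbon ring with three alternating C=C double bonds, fused to a five-membered ring containing one sulfur and two C=C double bonds.
The 8-membered ring has six sp³ carbons, so it is not fully conjugated — not aromatic (cyclooctene).
The fused 6/5-membered bicyclic (with one sulfur) is a single π system with 9 sp² atoms and 10 π electrons from ring double bonds plus a heteroatom lone pair. 10 = 4(2)+2, so the system is aromatic and both rings count as aromatic (benzothiophene).
The fused 6/5-membered bicyclic (with one sulfur) is a single π system with 9 sp² atoms and 10 π electrons from ring double bonds plus a heteroatom lone pair. 10 = 4(2)+2, so the system is aromatic and both rings count as aromatic (benzothiophene).
4 of the 5 rings are aromatic. Total: 4.

4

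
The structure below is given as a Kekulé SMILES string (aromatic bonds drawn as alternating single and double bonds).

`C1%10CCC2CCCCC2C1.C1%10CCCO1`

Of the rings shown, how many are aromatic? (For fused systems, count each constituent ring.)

The SMILES encodes two fused six-membered saturated carbon rings; a five-membered saturated ring of four carbons and one oxygen.
The 6-membered ring has only sp³ atoms, so it is not fully conjugated — not aromatic (cyclohexane ring).
The second 6-membered ring has only sp³ atoms, so it is not fully conjugated — not aromatic (cyclohexane ring).
The 5-membered ring with one oxygen has only sp³ atoms, so it is not fully conjugated — not aromatic (tetrahydrofuran).
None of the rings are aromatic. Total: 0.

0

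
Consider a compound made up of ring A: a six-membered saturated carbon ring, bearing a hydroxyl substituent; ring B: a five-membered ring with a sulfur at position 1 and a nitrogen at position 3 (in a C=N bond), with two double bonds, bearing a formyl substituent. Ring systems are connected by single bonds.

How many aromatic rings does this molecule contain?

Ring A has only sp³ atoms, so it is not fully conjugated — not aromatic (cyclohexane).
Ring B has a continuous p-orbital overlap around the ring; 2 ring double bonds (4 π electrons) plus a heteroatom lone pair (2) give 6 π electrons. Since 6 = 4n+2 (n=1), ring B is aromatic (thiazole).
Aromatic: B. Total: 1.

1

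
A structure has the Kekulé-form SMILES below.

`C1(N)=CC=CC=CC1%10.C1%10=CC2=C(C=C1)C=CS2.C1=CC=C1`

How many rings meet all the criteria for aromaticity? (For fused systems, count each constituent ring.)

2

The SMILES encodes a seven-membered carbon ring with three C=C double bonds and one sp³ carbon; a six-membered carbon ring with three alternating C=C double bonds, fused to a five-membered ring containing one sulfur and two C=C double bonds; a four-membered carbon ring with two alternating C=C double bonds.
The 7-membered ring has one sp³ carbon, so it is not fully conjugated — not aromatic (cycloheptatriene).
The fused 6/5-membered bicyclic (with one sulfur) is a single π system with 9 sp² atoms and 10 π electrons from ring double bonds plus a heteroatom lone pair. 10 = 4(2)+2, so the system is aromatic and both rings count as aromatic (benzothiophene).
The 4-membered ring has only sp² ring atoms; a planar conformation would have a fully conjugated π system of 4 electrons. But 4 = 4(1), which is 4n not 4n+2, so it is not aromatic (cyclobutadiene) — cyclobutadiene is antiaromatic and distorts to a rectangle.
2 of the 4 rings are aromatic. Total: 2.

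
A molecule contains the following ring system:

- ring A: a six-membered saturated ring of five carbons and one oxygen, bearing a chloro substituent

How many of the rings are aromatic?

0

Ring A has only sp³ atoms, so it is not fully conjugated — not aromatic (tetrahydropyran).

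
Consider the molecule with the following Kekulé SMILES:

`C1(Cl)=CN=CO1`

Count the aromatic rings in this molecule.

The SMILES encodes a five-membered ring with an oxygen at position 1 and a nitrogen at position 3 (in a C=N bond), with two double bonds.
The 5-membered ring with one oxygen and one =N– has a continuous p-orbital overlap around the ring; 2 ring double bonds (4 π electrons) plus a heteroatom lone pair (2) give 6 π electrons. Since 6 = 4n+2 (n=1), it is aromatic (oxazole).

1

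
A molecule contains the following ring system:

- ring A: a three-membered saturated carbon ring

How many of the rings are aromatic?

Ring A has only sp³ atoms, so it is not fully conjugated — not aromatic (cyclopropane).

0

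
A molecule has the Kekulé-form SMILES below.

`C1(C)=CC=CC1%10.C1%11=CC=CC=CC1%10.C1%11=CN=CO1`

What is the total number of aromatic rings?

1

The SMILES encodes a five-membered carbon ring with two conjugated C=C double bonds and one sp³ carbon; a seven-membered carbon ring with three C=C double bonds and one sp³ carbon; a five-membered ring with an oxygen at position 1 and a nitrogen at position 3 (in a C=N bond), with two double bonds.
The 5-membered ring has one sp³ carbon, so it is not fully conjugated — not aromatic (cyclopentadiene).
The 7-membered ring has one sp³ carbon, so it is not fully conjugated — not aromatic (cycloheptatriene).
The 5-membered ring with one oxygen and one =N– has a continuous p-orbital overlap around the ring; 2 ring double bonds (4 π electrons) plus a heteroatom lone pair (2) give 6 π electrons. That satisfies 4n+2 with n=1, so it is aromatic (oxazole).
1 of the 3 rings is aromatic. Total: 1.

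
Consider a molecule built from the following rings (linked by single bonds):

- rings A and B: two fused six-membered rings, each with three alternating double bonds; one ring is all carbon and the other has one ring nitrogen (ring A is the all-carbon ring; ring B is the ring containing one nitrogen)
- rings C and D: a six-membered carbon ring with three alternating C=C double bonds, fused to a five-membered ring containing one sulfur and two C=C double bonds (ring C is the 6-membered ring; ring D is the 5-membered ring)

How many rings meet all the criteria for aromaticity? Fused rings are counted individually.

4

Rings A and B form a fused bicyclic system (with one nitrogen) with 10 sp² atoms and 10 π electrons from ring double bonds. 10 = 4(2)+2, so the system is aromatic and both rings count as aromatic (quinoline).
Rings C and D form a fused bicyclic system (with one sulfur) with 9 sp² atoms and 10 π electrons from ring double bonds plus a heteroatom lone pair. 10 = 4(2)+2, so the system is aromatic and both rings count as aromatic (benzothiophene).
Aromatic: A, B, C, D. Total: 4.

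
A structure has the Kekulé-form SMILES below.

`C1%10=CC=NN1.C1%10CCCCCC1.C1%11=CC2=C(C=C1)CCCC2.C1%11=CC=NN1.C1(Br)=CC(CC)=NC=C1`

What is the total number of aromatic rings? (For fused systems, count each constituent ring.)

4

The SMILES encodes a five-membered ring with two adjacent nitrogens (one bearing H, one in a double bond) and two double bonds; a seven-membered saturated carbon ring; a six-membered carbon ring with three alternating C=C double bonds, fused to a saturated six-membered carbon ring; a five-membered ring with two adjacent nitrogens (one bearing H, one in a double bond) and two double bonds; a six-membered ring of five carbons and one nitrogen with three alternating double bonds.
The 5-membered ring with two adjacent nitrogens (one N–H, one =N–) is fully conjugated (every ring atom contributes a p orbital); 2 ring double bonds (4 π electrons) plus a heteroatom lone pair (2) give 6 π electrons. That satisfies 4n+2 with n=1, so it is aromatic (pyrazole).
The 7-membered ring has only sp³ atoms, so it is not fully conjugated — not aromatic (cycloheptane).
The 6-membered ring is planar and fully conjugated; 3 ring double bonds give 6 π electrons. That satisfies 4n+2 with n=1, so it is aromatic (benzene ring).
The second 6-membered ring has four sp³ carbons, so it is not fully conjugated — not aromatic (cyclohexane ring).
The second 5-membered ring with two adjacent nitrogens (one N–H, one =N–) is planar and fully conjugated; 2 ring double bonds (4 π electrons) plus a heteroatom lone pair (2) give 6 π electrons. 6 = 4(1)+2, so it is aromatic (pyrazole).
The 6-membered ring with one nitrogen is fully conjugated (every ring atom contributes a p orbital); 3 ring double bonds give 6 π electrons. Since 6 = 4n+2 (n=1), it is aromatic (pyridine).
4 of the 6 rings are aromatic. Total: 4.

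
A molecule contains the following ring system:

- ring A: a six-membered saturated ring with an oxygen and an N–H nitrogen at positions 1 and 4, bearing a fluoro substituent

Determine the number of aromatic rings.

0

Ring A has only sp³ atoms, so it is not fully conjugated — not aromatic (morpholine).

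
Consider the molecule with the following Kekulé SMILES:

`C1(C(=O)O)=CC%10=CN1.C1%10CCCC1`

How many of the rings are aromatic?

The SMILES encodes a five-membered ring of four carbons and one nitrogen bearing a hydrogen, with two C=C double bonds; a five-membered saturated carbon ring.
The 5-membered ring with one N–H is planar and fully conjugated; 2 ring double bonds (4 π electrons) plus a heteroatom lone pair (2) give 6 π electrons. 6 = 4(1)+2, so it is aromatic (pyrrole).
The 5-membered ring has only sp³ atoms, so it is not fully conjugated — not aromatic (cyclopentane).
1 of the 2 rings is aromatic. Total: 1.

1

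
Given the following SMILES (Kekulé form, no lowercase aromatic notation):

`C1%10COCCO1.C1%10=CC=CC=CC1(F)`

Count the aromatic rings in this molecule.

The SMILES encodes a six-membered saturated ring with oxygens at positions 1 and 4; a seven-membered carbon ring with three C=C double bonds and one sp³ carbon.
The 6-membered ring with two oxygens (1,4) has only sp³ atoms, so it is not fully conjugated — not aromatic (1,4-dioxane).
The 7-membered ring has one sp³ carbon, so it is not fully conjugated — not aromatic (cycloheptatriene).
None of the rings are aromatic. Total: 0.

0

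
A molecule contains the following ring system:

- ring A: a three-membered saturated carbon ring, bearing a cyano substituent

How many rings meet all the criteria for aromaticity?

Ring A has only sp³ atoms, so it is not fully conjugated — not aromatic (cyclopropane).

0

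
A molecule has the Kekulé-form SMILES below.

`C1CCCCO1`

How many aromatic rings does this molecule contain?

0

The SMILES encodes a six-membered saturated ring of five carbons and one oxygen.
The 6-membered ring with one oxygen has only sp³ atoms, so it is not fully conjugated — not aromatic (tetrahydropyran).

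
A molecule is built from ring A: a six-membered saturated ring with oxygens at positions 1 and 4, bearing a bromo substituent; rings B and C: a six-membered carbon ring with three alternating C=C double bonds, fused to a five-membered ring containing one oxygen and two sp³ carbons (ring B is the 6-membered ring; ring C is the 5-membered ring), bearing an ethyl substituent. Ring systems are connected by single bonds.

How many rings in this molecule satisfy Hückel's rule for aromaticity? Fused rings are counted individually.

Ring A has only sp³ atoms, so it is not fully conjugated — not aromatic (1,4-dioxane).
Ring B is planar and fully conjugated; 3 ring double bonds give 6 π electrons. That satisfies 4n+2 with n=1, so ring B is aromatic (benzene ring).
Ring C has two sp³ carbons, so it is not fully conjugated — not aromatic (oxolane ring).
Aromatic: B. Total: 1.

1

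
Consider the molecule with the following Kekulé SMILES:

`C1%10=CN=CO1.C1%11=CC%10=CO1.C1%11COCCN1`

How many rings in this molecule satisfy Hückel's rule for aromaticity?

2

The SMILES encodes a five-membered ring with an oxygen at position 1 and a nitrogen at position 3 (in a C=N bond), with two double bonds; a five-membered ring of four carbons and one oxygen, with two C=C double bonds; a six-membered saturated ring with an oxygen and an N–H nitrogen at positions 1 and 4.
The 5-membered ring with one oxygen and one =N– is planar and fully conjugated; 2 ring double bonds (4 π electrons) plus a heteroatom lone pair (2) give 6 π electrons. Since 6 = 4n+2 (n=1), it is aromatic (oxazole).
The 5-membered ring with one oxygen has a continuous p-orbital overlap around the ring; 2 ring double bonds (4 π electrons) plus a heteroatom lone pair (2) give 6 π electrons. That satisfies 4n+2 with n=1, so it is aromatic (furan).
The 6-membered ring with one oxygen and one N–H (1,4) has only sp³ atoms, so it is not fully conjugated — not aromatic (morpholine).
2 of the 3 rings are aromatic. Total: 2.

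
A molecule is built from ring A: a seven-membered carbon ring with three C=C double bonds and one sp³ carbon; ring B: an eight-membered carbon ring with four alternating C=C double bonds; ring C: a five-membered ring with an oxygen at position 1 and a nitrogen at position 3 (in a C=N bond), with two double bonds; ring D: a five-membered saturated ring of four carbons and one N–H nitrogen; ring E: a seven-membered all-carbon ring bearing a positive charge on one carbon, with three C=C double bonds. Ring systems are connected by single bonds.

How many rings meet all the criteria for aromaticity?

Ring A has one sp³ carbon, so it is not fully conjugated — not aromatic (cycloheptatriene).
Ring B has only sp² ring atoms; a planar conformation would have a fully conjugated π system of 8 electrons. But 8 = 4(2), which is 4n not 4n+2, so ring B is not aromatic (cyclooctatetraene) — cyclooctatetraene distorts into a non-planar tub to avoid antiaromaticity.
Ring C has a continuous p-orbital overlap around the ring; 2 ring double bonds (4 π electrons) plus a heteroatom lone pair (2) give 6 π electrons. That satisfies 4n+2 with n=1, so ring C is aromatic (oxazole).
Ring D has only sp³ atoms, so it is not fully conjugated — not aromatic (pyrrolidine).
Ring E is planar and fully conjugated; 3 ring double bonds (6 π electrons) plus the carbocation's empty p orbital (0, but keeps the ring conjugated) give 6 π electrons. Since 6 = 4n+2 (n=1), ring E is aromatic (tropylium cation).
Aromatic: C, E. Total: 2.

2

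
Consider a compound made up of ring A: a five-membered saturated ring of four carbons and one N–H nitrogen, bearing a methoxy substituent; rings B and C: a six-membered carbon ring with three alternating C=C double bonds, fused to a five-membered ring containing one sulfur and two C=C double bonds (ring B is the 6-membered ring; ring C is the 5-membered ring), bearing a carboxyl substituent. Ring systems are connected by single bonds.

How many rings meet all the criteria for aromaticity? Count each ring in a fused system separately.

Ring A has only sp³ atoms, so it is not fully conjugated — not aromatic (pyrrolidine).
Rings B and C form a fused bicyclic system (with one sulfur) with 9 sp² atoms and 10 π electrons from ring double bonds plus a heteroatom lone pair. 10 = 4(2)+2, so the system is aromatic and both rings count as aromatic (benzothiophene).
Aromatic: B, C. Total: 2.

2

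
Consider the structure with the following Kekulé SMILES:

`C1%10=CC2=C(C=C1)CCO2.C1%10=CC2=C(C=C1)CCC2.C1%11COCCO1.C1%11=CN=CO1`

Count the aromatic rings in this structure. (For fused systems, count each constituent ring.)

The SMILES encodes a six-membered carbon ring with three alternating C=C double bonds, fused to a five-membered ring containing one oxygen and two sp³ carbons; a six-membered carbon ring with three alternating C=C double bonds, fused to a saturated five-membered carbon ring; a six-membered saturated ring with oxygens at positions 1 and 4; a five-membered ring with an oxygen at position 1 and a nitrogen at position 3 (in a C=N bond), with two double bonds.
The 6-membered ring is planar and fully conjugated; 3 ring double bonds give 6 π electrons. That satisfies 4n+2 with n=1, so it is aromatic (benzene ring).
The 5-membered ring with one oxygen has two sp³ carbons, so it is not fully conjugated — not aromatic (oxolane ring).
The second 6-membered ring has a continuous p-orbital overlap around the ring; 3 ring double bonds give 6 π electrons. That satisfies 4n+2 with n=1, so it is aromatic (benzene ring).
The 5-membered ring has three sp³ carbons, so it is not fully conjugated — not aromatic (cyclopentane ring).
The 6-membered ring with two oxygens (1,4) has only sp³ atoms, so it is not fully conjugated — not aromatic (1,4-dioxane).
The 5-membered ring with one oxygen and one =N– is planar and fully conjugated; 2 ring double bonds (4 π electrons) plus a heteroatom lone pair (2) give 6 π electrons. Since 6 = 4n+2 (n=1), it is aromatic (oxazole).
3 of the 6 rings are aromatic. Total: 3.

3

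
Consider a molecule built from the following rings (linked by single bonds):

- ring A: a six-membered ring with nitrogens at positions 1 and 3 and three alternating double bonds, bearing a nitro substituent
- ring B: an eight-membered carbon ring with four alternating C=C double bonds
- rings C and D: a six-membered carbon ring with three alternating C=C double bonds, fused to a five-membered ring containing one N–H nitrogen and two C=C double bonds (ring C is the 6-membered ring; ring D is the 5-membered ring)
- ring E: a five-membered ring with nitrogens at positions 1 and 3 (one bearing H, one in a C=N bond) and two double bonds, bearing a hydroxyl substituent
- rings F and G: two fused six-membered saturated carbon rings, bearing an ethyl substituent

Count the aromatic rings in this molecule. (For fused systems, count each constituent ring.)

Ring A has a continuous p-orbital overlap around the ring; 3 ring double bonds give 6 π electrons. 6 = 4(1)+2, so ring A is aromatic (pyrimidine).
Ring B has only sp² ring atoms; a planar conformation would have a fully conjugated π system of 8 electrons. But 8 = 4(2), which is 4n not 4n+2, so ring B is not aromatic (cyclooctatetraene) — cyclooctatetraene distorts into a non-planar tub to avoid antiaromaticity.
Rings C and D form a fused bicyclic system (with one N–H) with 9 sp² atoms and 10 π electrons from ring double bonds plus a heteroatom lone pair. 10 = 4(2)+2, so the system is aromatic and both rings count as aromatic (indole).
Ring E has a continuous p-orbital overlap around the ring; 2 ring double bonds (4 π electrons) plus a heteroatom lone pair (2) give 6 π electrons. Since 6 = 4n+2 (n=1), ring E is aromatic (imidazole).
Ring F has only sp³ atoms, so it is not fully conjugated — not aromatic (cyclohexane ring).
Ring G has only sp³ atoms, so it is not fully conjugated — not aromatic (cyclohexane ring).
Aromatic: A, C, D, E. Total: 4.

4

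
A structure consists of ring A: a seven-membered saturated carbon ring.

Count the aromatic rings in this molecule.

0

Ring A has only sp³ atoms, so it is not fully conjugated — not aromatic (cycloheptane).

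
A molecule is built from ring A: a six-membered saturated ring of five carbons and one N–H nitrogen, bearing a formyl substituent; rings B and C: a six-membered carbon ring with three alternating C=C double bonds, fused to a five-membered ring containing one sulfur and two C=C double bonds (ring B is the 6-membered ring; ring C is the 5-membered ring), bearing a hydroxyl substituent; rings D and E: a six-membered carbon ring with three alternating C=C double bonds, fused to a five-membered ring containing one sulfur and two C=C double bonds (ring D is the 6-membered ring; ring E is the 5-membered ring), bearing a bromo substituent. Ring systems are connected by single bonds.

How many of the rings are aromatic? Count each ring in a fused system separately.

4

Ring A has only sp³ atoms, so it is not fully conjugated — not aromatic (piperidine).
Rings B and C form a fused bicyclic system (with one sulfur) with 9 sp² atoms and 10 π electrons from ring double bonds plus a heteroatom lone pair. 10 = 4(2)+2, so the system is aromatic and both rings count as aromatic (benzothiophene).
Rings D and E form a fused bicyclic system (with one sulfur) with 9 sp² atoms and 10 π electrons from ring double bonds plus a heteroatom lone pair. 10 = 4(2)+2, so the system is aromatic and both rings count as aromatic (benzothiophene).
Aromatic: B, C, D, E. Total: 4.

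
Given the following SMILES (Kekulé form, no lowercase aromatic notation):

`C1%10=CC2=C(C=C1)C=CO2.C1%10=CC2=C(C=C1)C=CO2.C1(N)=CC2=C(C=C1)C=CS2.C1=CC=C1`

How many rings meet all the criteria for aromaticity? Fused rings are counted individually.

6

The SMILES encodes a six-membered carbon ring with three alternating C=C double bonds, fused to a five-membered ring containing one oxygen and two C=C double bonds; a six-membered carbon ring with three alternating C=C double bonds, fused to a five-membered ring containing one oxygen and two C=C double bonds; a six-membered carbon ring with three alternating C=C double bonds, fused to a five-membered ring containing one sulfur and two C=C double bonds; a four-membered carbon ring with two alternating C=C double bonds.
The fused 6/5-membered bicyclic (with one oxygen) is a single π system with 9 sp² atoms and 10 π electrons from ring double bonds plus a heteroatom lone pair. 10 = 4(2)+2, so the system is aromatic and both rings count as aromatic (benzofuran).
The fused 6/5-membered bicyclic (with one oxygen) is a single π system with 9 sp² atoms and 10 π electrons from ring double bonds plus a heteroatom lone pair. 10 = 4(2)+2, so the system is aromatic and both rings count as aromatic (benzofuran).
The fused 6/5-membered bicyclic (with one sulfur) is a single π system with 9 sp² atoms and 10 π electrons from ring double bonds plus a heteroatom lone pair. 10 = 4(2)+2, so the system is aromatic and both rings count as aromatic (benzothiophene).
The 4-membered ring has only sp² ring atoms; a planar conformation would have a fully conjugated π system of 4 electrons. But 4 = 4(1), which is 4n not 4n+2, so it is not aromatic (cyclobutadiene) — cyclobutadiene is antiaromatic and distorts to a rectangle.
6 of the 7 rings are aromatic. Total: 6.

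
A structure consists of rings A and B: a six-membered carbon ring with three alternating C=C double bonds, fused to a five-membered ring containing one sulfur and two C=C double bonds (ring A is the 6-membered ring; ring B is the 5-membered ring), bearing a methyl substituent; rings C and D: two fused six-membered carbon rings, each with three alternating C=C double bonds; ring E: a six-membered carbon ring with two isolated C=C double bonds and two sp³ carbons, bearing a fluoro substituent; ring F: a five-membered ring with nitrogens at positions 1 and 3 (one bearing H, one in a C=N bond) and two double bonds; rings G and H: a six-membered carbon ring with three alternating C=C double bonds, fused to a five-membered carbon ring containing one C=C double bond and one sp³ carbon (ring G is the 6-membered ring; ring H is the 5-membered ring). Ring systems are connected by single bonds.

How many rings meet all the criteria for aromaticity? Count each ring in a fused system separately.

6

Rings A and B form a fused bicyclic system (with one sulfur) with 9 sp² atoms and 10 π electrons from ring double bonds plus a heteroatom lone pair. 10 = 4(2)+2, so the system is aromatic and both rings count as aromatic (benzothiophene).
Rings C and D form a fused bicyclic system with 10 sp² atoms and 10 π electrons from ring double bonds. 10 = 4(2)+2, so the system is aromatic and both rings count as aromatic (naphthalene).
Ring E has two sp³ carbons, so it is not fully conjugated — not aromatic (1,4-cyclohexadiene).
Ring F is planar and fully conjugated; 2 ring double bonds (4 π electrons) plus a heteroatom lone pair (2) give 6 π electrons. That satisfies 4n+2 with n=1, so ring F is aromatic (imidazole).
Ring G is planar and fully conjugated; 3 ring double bonds give 6 π electrons. That satisfies 4n+2 with n=1, so ring G is aromatic (benzene ring).
Ring H has one sp³ carbon, so it is not fully conjugated — not aromatic (cyclopentene ring).
Aromatic: A, B, C, D, F, G. Total: 6.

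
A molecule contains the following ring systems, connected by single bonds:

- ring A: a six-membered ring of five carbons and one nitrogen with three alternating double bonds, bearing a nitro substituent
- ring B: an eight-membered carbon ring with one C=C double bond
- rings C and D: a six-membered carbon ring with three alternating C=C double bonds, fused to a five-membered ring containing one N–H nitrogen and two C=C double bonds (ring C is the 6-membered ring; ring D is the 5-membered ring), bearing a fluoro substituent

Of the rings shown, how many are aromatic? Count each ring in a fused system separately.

3

Ring A has a continuous p-orbital overlap around the ring; 3 ring double bonds give 6 π electrons. That satisfies 4n+2 with n=1, so ring A is aromatic (pyridine).
Ring B has six sp³ carbons, so it is not fully conjugated — not aromatic (cyclooctene).
Rings C and D form a fused bicyclic system (with one N–H) with 9 sp² atoms and 10 π electrons from ring double bonds plus a heteroatom lone pair. 10 = 4(2)+2, so the system is aromatic and both rings count as aromatic (indole).
Aromatic: A, C, D. Total: 3.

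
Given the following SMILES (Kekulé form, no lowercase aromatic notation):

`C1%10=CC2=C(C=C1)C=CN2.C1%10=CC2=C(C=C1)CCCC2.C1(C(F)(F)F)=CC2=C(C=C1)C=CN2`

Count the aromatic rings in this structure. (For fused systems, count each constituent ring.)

The SMILES encodes a six-membered carbon ring with three alternating C=C double bonds, fused to a five-membered ring containing one N–H nitrogen and two C=C double bonds; a six-membered carbon ring with three alternating C=C double bonds, fused to a saturated six-membered carbon ring; a six-membered carbon ring with three alternating C=C double bonds, fused to a five-membered ring containing one N–H nitrogen and two C=C double bonds.
The fused 6/5-membered bicyclic (with one N–H) is a single π system with 9 sp² atoms and 10 π electrons from ring double bonds plus a heteroatom lone pair. 10 = 4(2)+2, so the system is aromatic and both rings count as aromatic (indole).
The 6-membered ring has a continuous p-orbital overlap around the ring; 3 ring double bonds give 6 π electrons. That satisfies 4n+2 with n=1, so it is aromatic (benzene ring).
The second 6-membered ring has four sp³ carbons, so it is not fully conjugated — not aromatic (cyclohexane ring).
The fused 6/5-membered bicyclic (with one N–H) is a single π system with 9 sp² atoms and 10 π electrons from ring double bonds plus a heteroatom lone pair. 10 = 4(2)+2, so the system is aromatic and both rings count as aromatic (indole).
5 of the 6 rings are aromatic. Total: 5.

5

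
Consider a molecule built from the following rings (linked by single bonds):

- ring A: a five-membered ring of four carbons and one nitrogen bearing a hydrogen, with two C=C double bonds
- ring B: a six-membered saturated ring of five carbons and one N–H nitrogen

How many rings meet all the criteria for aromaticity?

Ring A is planar and fully conjugated; 2 ring double bonds (4 π electrons) plus a heteroatom lone pair (2) give 6 π electrons. That satisfies 4n+2 with n=1, so ring A is aromatic (pyrrole).
Ring B has only sp³ atoms, so it is not fully conjugated — not aromatic (piperidine).
Aromatic: A. Total: 1.

1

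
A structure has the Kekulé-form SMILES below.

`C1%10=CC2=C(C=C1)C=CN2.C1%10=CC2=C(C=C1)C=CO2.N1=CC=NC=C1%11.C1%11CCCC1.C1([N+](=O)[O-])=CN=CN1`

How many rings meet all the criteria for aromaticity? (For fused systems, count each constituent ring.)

The SMILES encodes a six-membered carbon ring with three alternating C=C double bonds, fused to a five-membered ring containing one N–H nitrogen and two C=C double bonds; a six-membered carbon ring with three alternating C=C double bonds, fused to a five-membered ring containing one oxygen and two C=C double bonds; a six-membered ring with nitrogens at positions 1 and 4 and three alternating double bonds; a five-membered saturated carbon ring; a five-membered ring with nitrogens at positions 1 and 3 (one bearing H, one in a C=N bond) and two double bonds.
The fused 6/5-membered bicyclic (with one N–H) is a single π system with 9 sp² atoms and 10 π electrons from ring double bonds plus a heteroatom lone pair. 10 = 4(2)+2, so the system is aromatic and both rings count as aromatic (indole).
The fused 6/5-membered bicyclic (with one oxygen) is a single π system with 9 sp² atoms and 10 π electrons from ring double bonds plus a heteroatom lone pair. 10 = 4(2)+2, so the system is aromatic and both rings count as aromatic (benzofuran).
The 6-membered ring with two nitrogens (1,4) has a continuous p-orbital overlap around the ring; 3 ring double bonds give 6 π electrons. Since 6 = 4n+2 (n=1), it is aromatic (pyrazine).
The 5-membered ring has only sp³ atoms, so it is not fully conjugated — not aromatic (cyclopentane).
The 5-membered ring with two nitrogens (one N–H, one =N–) has a continuous p-orbital overlap around the ring; 2 ring double bonds (4 π electrons) plus a heteroatom lone pair (2) give 6 π electrons. That satisfies 4n+2 with n=1, so it is aromatic (imidazole).
6 of the 7 rings are aromatic. Total: 6.

6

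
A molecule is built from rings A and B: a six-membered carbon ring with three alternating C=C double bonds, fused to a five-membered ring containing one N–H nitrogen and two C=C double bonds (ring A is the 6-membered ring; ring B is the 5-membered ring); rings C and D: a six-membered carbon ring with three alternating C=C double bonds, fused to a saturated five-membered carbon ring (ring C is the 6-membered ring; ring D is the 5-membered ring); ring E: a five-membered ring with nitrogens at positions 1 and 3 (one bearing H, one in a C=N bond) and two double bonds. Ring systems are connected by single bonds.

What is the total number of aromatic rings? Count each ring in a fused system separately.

4

Rings A and B form a fused bicyclic system (with one N–H) with 9 sp² atoms and 10 π electrons from ring double bonds plus a heteroatom lone pair. 10 = 4(2)+2, so the system is aromatic and both rings count as aromatic (indole).
Ring C has a continuous p-orbital overlap around the ring; 3 ring double bonds give 6 π electrons. 6 = 4(1)+2, so ring C is aromatic (benzene ring).
Ring D has three sp³ carbons, so it is not fully conjugated — not aromatic (cyclopentane ring).
Ring E is planar and fully conjugated; 2 ring double bonds (4 π electrons) plus a heteroatom lone pair (2) give 6 π electrons. Since 6 = 4n+2 (n=1), ring E is aromatic (imidazole).
Aromatic: A, B, C, E. Total: 4.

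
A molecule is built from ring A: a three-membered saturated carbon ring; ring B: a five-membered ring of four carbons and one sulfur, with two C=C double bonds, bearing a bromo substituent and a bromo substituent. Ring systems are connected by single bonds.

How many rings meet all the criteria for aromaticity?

Ring A has only sp³ atoms, so it is not fully conjugated — not aromatic (cyclopropane).
Ring B is fully conjugated (every ring atom contributes a p orbital); 2 ring double bonds (4 π electrons) plus a heteroatom lone pair (2) give 6 π electrons. That satisfies 4n+2 with n=1, so ring B is aromatic (thiophene).
Aromatic: B. Total: 1.

1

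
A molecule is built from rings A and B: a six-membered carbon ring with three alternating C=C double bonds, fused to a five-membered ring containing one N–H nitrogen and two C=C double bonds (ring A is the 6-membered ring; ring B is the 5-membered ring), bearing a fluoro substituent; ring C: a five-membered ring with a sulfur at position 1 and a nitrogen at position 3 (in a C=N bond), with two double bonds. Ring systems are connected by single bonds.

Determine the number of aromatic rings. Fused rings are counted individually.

3

Rings A and B form a fused bicyclic system (with one N–H) with 9 sp² atoms and 10 π electrons from ring double bonds plus a heteroatom lone pair. 10 = 4(2)+2, so the system is aromatic and both rings count as aromatic (indole).
Ring C is fully conjugated (every ring atom contributes a p orbital); 2 ring double bonds (4 π electrons) plus a heteroatom lone pair (2) give 6 π electrons. Since 6 = 4n+2 (n=1), ring C is aromatic (thiazole).
Aromatic: A, B, C. Total: 3.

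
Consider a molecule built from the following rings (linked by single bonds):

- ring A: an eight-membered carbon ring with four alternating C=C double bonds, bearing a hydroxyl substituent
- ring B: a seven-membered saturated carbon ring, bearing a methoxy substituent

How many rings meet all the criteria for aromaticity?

Ring A has only sp² ring atoms; a planar conformation would have a fully conjugated π system of 8 electrons. But 8 = 4(2), which is 4n not 4n+2, so ring A is not aromatic (cyclooctatetraene) — cyclooctatetraene distorts into a non-planar tub to avoid antiaromaticity.
Ring B has only sp³ atoms, so it is not fully conjugated — not aromatic (cycloheptane).
No ring is aromatic. Total: 0.

0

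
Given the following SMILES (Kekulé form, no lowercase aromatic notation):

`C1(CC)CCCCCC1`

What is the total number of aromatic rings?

0

The SMILES encodes a seven-membered saturated carbon ring.
The 7-membered ring has only sp³ atoms, so it is not fully conjugated — not aromatic (cycloheptane).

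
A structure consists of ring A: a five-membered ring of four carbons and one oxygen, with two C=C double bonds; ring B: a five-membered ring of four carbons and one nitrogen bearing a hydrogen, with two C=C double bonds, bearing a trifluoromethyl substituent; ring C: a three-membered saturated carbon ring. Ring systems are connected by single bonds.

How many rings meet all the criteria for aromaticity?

Ring A has a continuous p-orbital overlap around the ring; 2 ring double bonds (4 π electrons) plus a heteroatom lone pair (2) give 6 π electrons. Since 6 = 4n+2 (n=1), ring A is aromatic (furan).
Ring B has a continuous p-orbital overlap around the ring; 2 ring double bonds (4 π electrons) plus a heteroatom lone pair (2) give 6 π electrons. That satisfies 4n+2 with n=1, so ring B is aromatic (pyrrole).
Ring C has only sp³ atoms, so it is not fully conjugated — not aromatic (cyclopropane).
Aromatic: A, B. Total: 2.

2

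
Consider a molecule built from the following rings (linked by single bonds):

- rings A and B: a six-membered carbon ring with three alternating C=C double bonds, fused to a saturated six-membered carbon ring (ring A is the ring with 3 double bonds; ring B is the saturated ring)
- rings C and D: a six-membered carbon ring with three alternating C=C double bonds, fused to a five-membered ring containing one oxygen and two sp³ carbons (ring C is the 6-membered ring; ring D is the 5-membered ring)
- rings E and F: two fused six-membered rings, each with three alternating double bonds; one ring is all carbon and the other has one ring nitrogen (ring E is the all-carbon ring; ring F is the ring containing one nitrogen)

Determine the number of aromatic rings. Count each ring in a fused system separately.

4

Ring A has a continuous p-orbital overlap around the ring; 3 ring double bonds give 6 π electrons. 6 = 4(1)+2, so ring A is aromatic (benzene ring).
Ring B has four sp³ carbons, so it is not fully conjugated — not aromatic (cyclohexane ring).
Ring C has a continuous p-orbital overlap around the ring; 3 ring double bonds give 6 π electrons. That satisfies 4n+2 with n=1, so ring C is aromatic (benzene ring).
Ring D has two sp³ carbons, so it is not fully conjugated — not aromatic (oxolane ring).
Rings E and F form a fused bicyclic system (with one nitrogen) with 10 sp² atoms and 10 π electrons from ring double bonds. 10 = 4(2)+2, so the system is aromatic and both rings count as aromatic (quinoline).
Aromatic: A, C, E, F. Total: 4.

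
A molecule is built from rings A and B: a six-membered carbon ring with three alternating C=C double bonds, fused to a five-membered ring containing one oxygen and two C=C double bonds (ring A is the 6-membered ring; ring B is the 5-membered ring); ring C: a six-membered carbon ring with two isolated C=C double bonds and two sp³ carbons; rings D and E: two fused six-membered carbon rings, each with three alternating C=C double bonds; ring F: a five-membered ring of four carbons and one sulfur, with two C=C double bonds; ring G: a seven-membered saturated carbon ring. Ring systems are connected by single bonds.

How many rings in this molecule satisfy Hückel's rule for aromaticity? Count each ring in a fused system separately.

Rings A and B form a fused bicyclic system (with one oxygen) with 9 sp² atoms and 10 π electrons from ring double bonds plus a heteroatom lone pair. 10 = 4(2)+2, so the system is aromatic and both rings count as aromatic (benzofuran).
Ring C has two sp³ carbons, so it is not fully conjugated — not aromatic (1,4-cyclohexadiene).
Rings D and E form a fused bicyclic system with 10 sp² atoms and 10 π electrons from ring double bonds. 10 = 4(2)+2, so the system is aromatic and both rings count as aromatic (naphthalene).
Ring F has a continuous p-orbital overlap around the ring; 2 ring double bonds (4 π electrons) plus a heteroatom lone pair (2) give 6 π electrons. 6 = 4(1)+2, so ring F is aromatic (thiophene).
Ring G has only sp³ atoms, so it is not fully conjugated — not aromatic (cycloheptane).
Aromatic: A, B, D, E, F. Total: 5.

5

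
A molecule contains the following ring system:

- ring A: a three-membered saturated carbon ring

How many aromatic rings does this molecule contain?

Ring A has only sp³ atoms, so it is not fully conjugated — not aromatic (cyclopropane).

0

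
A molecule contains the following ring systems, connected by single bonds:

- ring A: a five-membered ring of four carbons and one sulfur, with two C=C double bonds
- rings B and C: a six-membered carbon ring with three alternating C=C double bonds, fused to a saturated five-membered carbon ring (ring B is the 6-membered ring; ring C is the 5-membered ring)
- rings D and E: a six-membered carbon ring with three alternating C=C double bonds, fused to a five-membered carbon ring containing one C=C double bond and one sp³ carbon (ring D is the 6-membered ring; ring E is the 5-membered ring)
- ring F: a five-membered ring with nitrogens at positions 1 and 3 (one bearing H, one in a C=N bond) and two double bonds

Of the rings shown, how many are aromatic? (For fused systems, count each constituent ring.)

Ring A is planar and fully conjugated; 2 ring double bonds (4 π electrons) plus a heteroatom lone pair (2) give 6 π electrons. That satisfies 4n+2 with n=1, so ring A is aromatic (thiophene).
Ring B is planar and fully conjugated; 3 ring double bonds give 6 π electrons. That satisfies 4n+2 with n=1, so ring B is aromatic (benzene ring).
Ring C has three sp³ carbons, so it is not fully conjugated — not aromatic (cyclopentane ring).
Ring D has a continuous p-orbital overlap around the ring; 3 ring double bonds give 6 π electrons. 6 = 4(1)+2, so ring D is aromatic (benzene ring).
Ring E has one sp³ carbon, so it is not fully conjugated — not aromatic (cyclopentene ring).
Ring F is planar and fully conjugated; 2 ring double bonds (4 π electrons) plus a heteroatom lone pair (2) give 6 π electrons. That satisfies 4n+2 with n=1, so ring F is aromatic (imidazole).
Aromatic: A, B, D, F. Total: 4.

4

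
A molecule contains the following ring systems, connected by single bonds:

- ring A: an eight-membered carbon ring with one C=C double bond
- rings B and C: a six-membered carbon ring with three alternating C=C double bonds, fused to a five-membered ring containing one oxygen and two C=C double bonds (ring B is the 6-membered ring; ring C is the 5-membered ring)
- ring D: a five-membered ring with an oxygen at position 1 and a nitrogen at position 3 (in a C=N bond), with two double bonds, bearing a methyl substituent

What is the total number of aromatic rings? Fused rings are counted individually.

Ring A has six sp³ carbons, so it is not fully conjugated — not aromatic (cyclooctene).
Rings B and C form a fused bicyclic system (with one oxygen) with 9 sp² atoms and 10 π electrons from ring double bonds plus a heteroatom lone pair. 10 = 4(2)+2, so the system is aromatic and both rings count as aromatic (benzofuran).
Ring D is fully conjugated (every ring atom contributes a p orbital); 2 ring double bonds (4 π electrons) plus a heteroatom lone pair (2) give 6 π electrons. 6 = 4(1)+2, so ring D is aromatic (oxazole).
Aromatic: B, C, D. Total: 3.

3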